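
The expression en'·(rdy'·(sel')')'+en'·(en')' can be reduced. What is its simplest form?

en'·(rdy'·(sel')')'+en'·(en')'
= en'·(rdy'·(sel')')'+en'·en   [double negation]
= en'·(rdy'·(sel')')'   [complement / identity]
= en'·(rdy+sel')   [De Morgan]

en'·(rdy+sel')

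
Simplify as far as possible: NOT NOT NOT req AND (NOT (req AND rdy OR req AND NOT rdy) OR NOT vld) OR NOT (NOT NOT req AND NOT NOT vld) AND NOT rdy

NOT NOT NOT req AND (NOT (req AND rdy OR req AND NOT rdy) OR NOT vld) OR NOT (NOT NOT req AND NOT NOT vld) AND NOT rdy
= NOT req AND (NOT (req AND rdy OR req AND NOT rdy) OR NOT vld) OR NOT (NOT NOT req AND NOT NOT vld) AND NOT rdy   — double negation
= NOT req AND (NOT req OR NOT vld) OR NOT (NOT NOT req AND NOT NOT vld) AND NOT rdy   — distribution
= NOT req AND (NOT req OR NOT vld) OR (NOT req OR NOT vld) AND NOT rdy   — De Morgan
= (NOT req OR NOT vld) AND (NOT req OR NOT rdy)   — distribution
= NOT req OR NOT vld AND NOT rdy   — distribution

NOT req OR NOT vld AND NOT rdy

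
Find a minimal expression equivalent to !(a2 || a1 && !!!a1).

!a2

!(a2 || a1 && !!!a1)
= !(a2 || a1 && !a1)   — double negation
= !a2   — complement / identity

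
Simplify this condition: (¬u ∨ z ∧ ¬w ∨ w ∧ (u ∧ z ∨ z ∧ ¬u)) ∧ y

(¬u ∨ z ∧ ¬w ∨ w ∧ (u ∧ z ∨ z ∧ ¬u)) ∧ y
= (¬u ∨ z ∧ ¬w ∨ w ∧ z) ∧ y
= (¬u ∨ z) ∧ y

(¬u ∨ z) ∧ y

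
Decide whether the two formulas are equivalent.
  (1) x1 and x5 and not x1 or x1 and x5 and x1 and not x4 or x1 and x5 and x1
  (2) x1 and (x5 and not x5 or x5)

Yes

E1: x1 and x5 and not x1 or x1 and x5 and x1 and not x4 or x1 and x5 and x1
    = x1 and x5 and not x1 or x1 and x5 and x1   — absorption
    = x1 and x5   — distribution
E2: x1 and (x5 and not x5 or x5)
    = x1 and x5   — complement / identity
Both reduce to x1 and x5, so they are equivalent.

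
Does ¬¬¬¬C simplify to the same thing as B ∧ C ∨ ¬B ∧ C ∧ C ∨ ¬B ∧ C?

E1: ¬¬¬¬C
    = ¬¬C
    = C
E2: B ∧ C ∨ ¬B ∧ C ∧ C ∨ ¬B ∧ C
    = B ∧ C ∨ ¬B ∧ C
    = C
Both reduce to C, so they are equivalent.

Yes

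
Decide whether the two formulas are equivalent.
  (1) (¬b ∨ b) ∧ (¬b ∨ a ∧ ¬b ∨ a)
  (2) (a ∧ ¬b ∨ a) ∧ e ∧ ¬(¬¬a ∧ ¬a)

No

E1: (¬b ∨ b) ∧ (¬b ∨ a ∧ ¬b ∨ a)
    = ¬b ∨ a ∧ ¬b ∨ a   [complement / identity]
    = ¬b ∨ a   [absorption]
E2: (a ∧ ¬b ∨ a) ∧ e ∧ ¬(¬¬a ∧ ¬a)
    = (a ∧ ¬b ∨ a) ∧ e ∧ (¬a ∨ a)   [De Morgan]
    = a ∧ e ∧ (¬a ∨ a)   [absorption]
    = a ∧ e   [complement / identity]
These differ: at a=0, b=0, e=0, E1 = 1 but E2 = 0.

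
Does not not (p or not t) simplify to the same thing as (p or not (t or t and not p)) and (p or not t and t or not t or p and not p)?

Yes

E1: not not (p or not t)
    = p or not t   (double negation)
E2: (p or not (t or t and not p)) and (p or not t and t or not t or p and not p)
    = (p or not (t or t and not p)) and (p or not t or p and not p)   (complement / identity)
    = (p or not (t or t and not p)) and (p or not t)   (complement / identity)
    = (p or not t) and (p or not t)   (absorption)
    = p or not t   (idempotence)
Both reduce to p or not t, so they are equivalent.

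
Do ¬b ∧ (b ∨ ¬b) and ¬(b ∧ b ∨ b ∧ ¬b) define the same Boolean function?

Yes

E1: ¬b ∧ (b ∨ ¬b)
    = ¬b
E2: ¬(b ∧ b ∨ b ∧ ¬b)
    = ¬b
Both reduce to ¬b, so they are equivalent.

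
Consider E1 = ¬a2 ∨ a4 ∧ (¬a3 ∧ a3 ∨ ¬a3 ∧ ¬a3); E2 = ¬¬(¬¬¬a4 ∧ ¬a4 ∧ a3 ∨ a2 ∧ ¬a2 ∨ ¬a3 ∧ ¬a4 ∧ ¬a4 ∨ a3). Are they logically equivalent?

No

E1: ¬a2 ∨ a4 ∧ (¬a3 ∧ a3 ∨ ¬a3 ∧ ¬a3)
    = ¬a2 ∨ a4 ∧ ¬a3   [distribution]
E2: ¬¬(¬¬¬a4 ∧ ¬a4 ∧ a3 ∨ a2 ∧ ¬a2 ∨ ¬a3 ∧ ¬a4 ∧ ¬a4 ∨ a3)
    = ¬¬(¬¬¬a4 ∧ ¬a4 ∧ a3 ∨ ¬a3 ∧ ¬a4 ∧ ¬a4 ∨ a3)   [complement / identity]
    = ¬¬(¬a4 ∧ ¬a4 ∧ a3 ∨ ¬a3 ∧ ¬a4 ∧ ¬a4 ∨ a3)   [double negation]
    = ¬¬(¬a4 ∧ ¬a4 ∨ a3)   [distribution]
    = ¬a4 ∧ ¬a4 ∨ a3   [double negation]
    = ¬a4 ∨ a3   [idempotence]
These differ: at a2=1, a3=1, a4=0, E1 = 0 but E2 = 1.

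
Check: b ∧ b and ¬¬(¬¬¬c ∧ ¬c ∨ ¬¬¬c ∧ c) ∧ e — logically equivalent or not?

E1: b ∧ b
    = b
E2: ¬¬(¬¬¬c ∧ ¬c ∨ ¬¬¬c ∧ c) ∧ e
    = (¬¬¬c ∧ ¬c ∨ ¬¬¬c ∧ c) ∧ e
    = ¬¬¬c ∧ e
    = ¬c ∧ e
These differ: at b=1, c=0, e=0, E1 = 1 but E2 = 0.

No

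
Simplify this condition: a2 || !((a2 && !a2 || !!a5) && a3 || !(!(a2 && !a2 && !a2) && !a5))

a2 || !a5

a2 || !((a2 && !a2 || !!a5) && a3 || !(!(a2 && !a2 && !a2) && !a5))
= a2 || !((a2 && !a2 || !!a5) && a3 || a2 && !a2 && !a2 || a5)
= a2 || !((a2 && !a2 || a5) && a3 || a2 && !a2 && !a2 || a5)
= a2 || !((a2 && !a2 || a5) && a3 || a2 && !a2 || a5)
= a2 || !(a2 && !a2 || a5)
= a2 || !a5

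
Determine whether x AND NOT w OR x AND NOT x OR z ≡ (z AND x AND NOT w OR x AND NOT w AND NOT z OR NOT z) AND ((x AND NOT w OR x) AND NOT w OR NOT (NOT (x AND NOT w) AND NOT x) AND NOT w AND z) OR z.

Yes

E1: x AND NOT w OR x AND NOT x OR z
    = x AND NOT w OR z   [complement / identity]
E2: (z AND x AND NOT w OR x AND NOT w AND NOT z OR NOT z) AND ((x AND NOT w OR x) AND NOT w OR NOT (NOT (x AND NOT w) AND NOT x) AND NOT w AND z) OR z
    = (x AND NOT w OR NOT z) AND ((x AND NOT w OR x) AND NOT w OR NOT (NOT (x AND NOT w) AND NOT x) AND NOT w AND z) OR z   [distribution]
    = (x AND NOT w OR NOT z) AND ((x AND NOT w OR x) AND NOT w OR (x AND NOT w OR x) AND NOT w AND z) OR z   [De Morgan]
    = (x AND NOT w OR NOT z) AND (x AND NOT w OR x) AND NOT w OR z   [absorption]
    = (x AND NOT w OR NOT z) AND x AND NOT w OR z   [absorption]
    = x AND NOT w OR z   [absorption]
Both reduce to x AND NOT w OR z, so they are equivalent.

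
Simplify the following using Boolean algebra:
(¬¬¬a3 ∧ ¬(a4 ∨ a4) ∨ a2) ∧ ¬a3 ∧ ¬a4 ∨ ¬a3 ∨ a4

¬a3 ∨ a4

(¬¬¬a3 ∧ ¬(a4 ∨ a4) ∨ a2) ∧ ¬a3 ∧ ¬a4 ∨ ¬a3 ∨ a4
= (¬a3 ∧ ¬(a4 ∨ a4) ∨ a2) ∧ ¬a3 ∧ ¬a4 ∨ ¬a3 ∨ a4   [double negation]
= (¬a3 ∧ ¬a4 ∨ a2) ∧ ¬a3 ∧ ¬a4 ∨ ¬a3 ∨ a4   [idempotence]
= ¬a3 ∧ ¬a4 ∨ ¬a3 ∨ a4   [absorption]
= ¬a3 ∨ a4   [absorption]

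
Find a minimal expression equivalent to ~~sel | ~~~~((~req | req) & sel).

~~sel | ~~~~((~req | req) & sel)
= ~~sel | ~~((~req | req) & sel)   (double negation)
= ~~sel | (~req | req) & sel   (double negation)
= ~~sel | sel   (complement / identity)
= sel | sel   (double negation)
= sel   (idempotence)

sel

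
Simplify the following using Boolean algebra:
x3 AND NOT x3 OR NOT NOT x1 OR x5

x1 OR x5

x3 AND NOT x3 OR NOT NOT x1 OR x5
= NOT NOT x1 OR x5
= x1 OR x5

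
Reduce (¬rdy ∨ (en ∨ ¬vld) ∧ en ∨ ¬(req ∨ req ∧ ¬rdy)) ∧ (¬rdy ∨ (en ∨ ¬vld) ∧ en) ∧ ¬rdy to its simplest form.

¬rdy

(¬rdy ∨ (en ∨ ¬vld) ∧ en ∨ ¬(req ∨ req ∧ ¬rdy)) ∧ (¬rdy ∨ (en ∨ ¬vld) ∧ en) ∧ ¬rdy
= (¬rdy ∨ (en ∨ ¬vld) ∧ en ∨ ¬req) ∧ (¬rdy ∨ (en ∨ ¬vld) ∧ en) ∧ ¬rdy   [absorption]
= (¬rdy ∨ (en ∨ ¬vld) ∧ en) ∧ ¬rdy   [absorption]
= (¬rdy ∨ en) ∧ ¬rdy   [absorption]
= ¬rdy   [absorption]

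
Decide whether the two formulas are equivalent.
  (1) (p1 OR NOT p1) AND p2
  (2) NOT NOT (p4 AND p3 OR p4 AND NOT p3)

No

E1: (p1 OR NOT p1) AND p2
    = p2   — complement / identity
E2: NOT NOT (p4 AND p3 OR p4 AND NOT p3)
    = NOT NOT p4   — distribution
    = p4   — double negation
These differ: at p1=0, p2=0, p3=0, p4=1, E1 = 0 but E2 = 1.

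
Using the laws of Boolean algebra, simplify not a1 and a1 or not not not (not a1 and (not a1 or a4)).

not a1 and a1 or not not not (not a1 and (not a1 or a4))
= not a1 and a1 or not not not not a1   (absorption)
= not a1 and a1 or not not a1   (double negation)
= not a1 and a1 or a1   (double negation)
= a1   (complement / identity)

a1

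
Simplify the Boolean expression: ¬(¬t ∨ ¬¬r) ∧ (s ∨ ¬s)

¬(¬t ∨ ¬¬r) ∧ (s ∨ ¬s)
= ¬(¬t ∨ ¬¬r)   [complement / identity]
= t ∧ ¬r   [De Morgan]

t ∧ ¬r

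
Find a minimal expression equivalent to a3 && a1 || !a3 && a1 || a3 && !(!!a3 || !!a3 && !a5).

a1

a3 && a1 || !a3 && a1 || a3 && !(!!a3 || !!a3 && !a5)
= a3 && a1 || !a3 && a1 || a3 && !!!a3   (absorption)
= a1 || a3 && !!!a3   (distribution)
= a1 || a3 && !a3   (double negation)
= a1   (complement / identity)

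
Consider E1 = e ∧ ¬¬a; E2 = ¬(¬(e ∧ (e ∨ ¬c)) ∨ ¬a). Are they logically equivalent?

Yes

E1: e ∧ ¬¬a
    = e ∧ a
E2: ¬(¬(e ∧ (e ∨ ¬c)) ∨ ¬a)
    = e ∧ (e ∨ ¬c) ∧ a
    = e ∧ a
Both reduce to e ∧ a, so they are equivalent.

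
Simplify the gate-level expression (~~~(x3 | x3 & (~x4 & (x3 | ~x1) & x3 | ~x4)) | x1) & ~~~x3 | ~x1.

(~~~(x3 | x3 & (~x4 & (x3 | ~x1) & x3 | ~x4)) | x1) & ~~~x3 | ~x1
= (~~~(x3 | x3 & (~x4 & x3 | ~x4)) | x1) & ~~~x3 | ~x1   (absorption)
= (~~~(x3 | x3 & ~x4) | x1) & ~~~x3 | ~x1   (absorption)
= (~~~x3 | x1) & ~~~x3 | ~x1   (absorption)
= ~~~x3 | ~x1   (absorption)
= ~x3 | ~x1   (double negation)

~x3 | ~x1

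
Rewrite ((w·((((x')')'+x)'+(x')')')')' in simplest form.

w·x'

((w·((((x')')'+x)'+(x')')')')'
= ((w·(((x')')'+x)·x')')'   — De Morgan
= ((w·(x'+x)·x')')'   — double negation
= ((w·x')')'   — complement / identity
= w·x'   — double negation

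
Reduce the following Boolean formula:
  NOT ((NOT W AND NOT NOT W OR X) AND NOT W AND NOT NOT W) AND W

NOT ((NOT W AND NOT NOT W OR X) AND NOT W AND NOT NOT W) AND W
= NOT (NOT W AND NOT NOT W) AND W   — absorption
= (W OR NOT W) AND W   — De Morgan
= W   — complement / identity

W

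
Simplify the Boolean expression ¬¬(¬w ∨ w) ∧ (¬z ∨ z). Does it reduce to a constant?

True

¬¬(¬w ∨ w) ∧ (¬z ∨ z)
= ¬¬(¬w ∨ w)   (complement / identity)
= ¬w ∨ w   (double negation)
= True   (complement)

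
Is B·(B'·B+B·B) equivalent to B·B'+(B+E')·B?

E1: B·(B'·B+B·B)
    = B·B   (distribution)
    = B   (idempotence)
E2: B·B'+(B+E')·B
    = B·B'+B   (absorption)
    = B   (complement / identity)
Both reduce to B, so they are equivalent.

Yes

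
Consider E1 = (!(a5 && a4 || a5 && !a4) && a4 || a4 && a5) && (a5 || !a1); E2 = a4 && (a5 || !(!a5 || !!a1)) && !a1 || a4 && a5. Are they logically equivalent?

E1: (!(a5 && a4 || a5 && !a4) && a4 || a4 && a5) && (a5 || !a1)
    = (!a5 && a4 || a4 && a5) && (a5 || !a1)
    = (!a5 || a5) && a4 && (a5 || !a1)
    = a4 && (a5 || !a1)
E2: a4 && (a5 || !(!a5 || !!a1)) && !a1 || a4 && a5
    = a4 && (a5 || a5 && !a1) && !a1 || a4 && a5
    = a4 && a5 && !a1 || a4 && a5
    = a4 && a5
These differ: at a1=0, a4=1, a5=0, E1 = 1 but E2 = 0.

No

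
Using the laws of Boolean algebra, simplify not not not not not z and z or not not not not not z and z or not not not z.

not z

not not not not not z and z or not not not not not z and z or not not not z
= not not not not not z and z or not not not z   — idempotence
= not not not z and z or not not not z   — double negation
= not not not z and z or not z   — double negation
= not z and z or not z   — double negation
= not z   — complement / identity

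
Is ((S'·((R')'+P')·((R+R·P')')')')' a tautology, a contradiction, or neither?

neither

((S'·((R')'+P')·((R+R·P')')')')'
= S'·((R')'+P')·((R+R·P')')'   (double negation)
= S'·((R')'+P')·(R')'   (absorption)
= S'·(R')'   (absorption)
= S'·R   (double negation)
This depends on R, S, so it is not a constant.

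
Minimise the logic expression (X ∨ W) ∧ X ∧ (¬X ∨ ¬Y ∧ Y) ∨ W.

W

(X ∨ W) ∧ X ∧ (¬X ∨ ¬Y ∧ Y) ∨ W
= (X ∨ W) ∧ X ∧ ¬X ∨ W   [complement / identity]
= X ∧ ¬X ∨ W   [absorption]
= W   [complement / identity]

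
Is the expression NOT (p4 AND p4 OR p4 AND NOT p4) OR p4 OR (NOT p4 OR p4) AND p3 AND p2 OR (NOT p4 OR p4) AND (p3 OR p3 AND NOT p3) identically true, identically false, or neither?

identically true

NOT (p4 AND p4 OR p4 AND NOT p4) OR p4 OR (NOT p4 OR p4) AND p3 AND p2 OR (NOT p4 OR p4) AND (p3 OR p3 AND NOT p3)
= NOT p4 OR p4 OR (NOT p4 OR p4) AND p3 AND p2 OR (NOT p4 OR p4) AND (p3 OR p3 AND NOT p3)   [distribution]
= NOT p4 OR p4 OR (NOT p4 OR p4) AND p3 AND p2 OR (NOT p4 OR p4) AND p3   [complement / identity]
= NOT p4 OR p4 OR (NOT p4 OR p4) AND p3   [absorption]
= NOT p4 OR p4   [absorption]
= TRUE   [complement]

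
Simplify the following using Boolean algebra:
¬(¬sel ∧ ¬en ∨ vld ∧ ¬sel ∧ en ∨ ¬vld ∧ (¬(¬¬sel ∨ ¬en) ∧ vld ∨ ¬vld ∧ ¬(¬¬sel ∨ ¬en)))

sel

¬(¬sel ∧ ¬en ∨ vld ∧ ¬sel ∧ en ∨ ¬vld ∧ (¬(¬¬sel ∨ ¬en) ∧ vld ∨ ¬vld ∧ ¬(¬¬sel ∨ ¬en)))
= ¬(¬sel ∧ ¬en ∨ vld ∧ ¬sel ∧ en ∨ ¬vld ∧ ¬(¬¬sel ∨ ¬en))   [distribution]
= ¬(¬sel ∧ ¬en ∨ vld ∧ ¬sel ∧ en ∨ ¬vld ∧ ¬sel ∧ en)   [De Morgan]
= ¬(¬sel ∧ ¬en ∨ ¬sel ∧ en)   [distribution]
= ¬¬sel   [distribution]
= sel   [double negation]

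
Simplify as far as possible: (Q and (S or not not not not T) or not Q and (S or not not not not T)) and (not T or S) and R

(Q and (S or not not not not T) or not Q and (S or not not not not T)) and (not T or S) and R
= (S or not not not not T) and (not T or S) and R   [distribution]
= (S or not not T) and (not T or S) and R   [double negation]
= (not not T and not T or S) and R   [distribution]
= (T and not T or S) and R   [double negation]
= S and R   [complement / identity]

S and R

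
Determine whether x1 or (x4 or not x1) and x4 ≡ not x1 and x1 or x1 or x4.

E1: x1 or (x4 or not x1) and x4
    = x1 or x4   [absorption]
E2: not x1 and x1 or x1 or x4
    = x1 or x4   [complement / identity]
Both reduce to x1 or x4, so they are equivalent.

Yes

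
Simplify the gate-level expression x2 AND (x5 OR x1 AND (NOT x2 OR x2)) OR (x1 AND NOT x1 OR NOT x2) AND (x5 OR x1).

x2 AND (x5 OR x1 AND (NOT x2 OR x2)) OR (x1 AND NOT x1 OR NOT x2) AND (x5 OR x1)
= x2 AND (x5 OR x1) OR (x1 AND NOT x1 OR NOT x2) AND (x5 OR x1)   [complement / identity]
= x2 AND (x5 OR x1) OR NOT x2 AND (x5 OR x1)   [complement / identity]
= x5 OR x1   [distribution]

x5 OR x1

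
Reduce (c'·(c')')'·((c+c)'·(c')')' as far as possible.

1

(c'·(c')')'·((c+c)'·(c')')'
= (c'·(c')')'·(c'·(c')')'   — idempotence
= (c'·(c')')'   — idempotence
= c+c'   — De Morgan
= 1   — complement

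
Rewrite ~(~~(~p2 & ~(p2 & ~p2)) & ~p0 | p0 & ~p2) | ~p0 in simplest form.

p2 | ~p0

~(~~(~p2 & ~(p2 & ~p2)) & ~p0 | p0 & ~p2) | ~p0
= ~(~(p2 | p2 & ~p2) & ~p0 | p0 & ~p2) | ~p0   [De Morgan]
= ~(~p2 & ~p0 | p0 & ~p2) | ~p0   [complement / identity]
= ~~p2 | ~p0   [distribution]
= p2 | ~p0   [double negation]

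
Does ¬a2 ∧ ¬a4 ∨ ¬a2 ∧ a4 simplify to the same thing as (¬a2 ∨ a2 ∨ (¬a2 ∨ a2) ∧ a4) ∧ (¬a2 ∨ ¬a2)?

Yes

E1: ¬a2 ∧ ¬a4 ∨ ¬a2 ∧ a4
    = ¬a2   [distribution]
E2: (¬a2 ∨ a2 ∨ (¬a2 ∨ a2) ∧ a4) ∧ (¬a2 ∨ ¬a2)
    = (¬a2 ∨ a2) ∧ (¬a2 ∨ ¬a2)   [absorption]
    = ¬a2 ∨ a2 ∧ ¬a2   [distribution]
    = ¬a2   [complement / identity]
Both reduce to ¬a2, so they are equivalent.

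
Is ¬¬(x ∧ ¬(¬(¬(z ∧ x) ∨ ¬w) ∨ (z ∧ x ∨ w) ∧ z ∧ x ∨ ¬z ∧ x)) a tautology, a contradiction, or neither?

contradiction

¬¬(x ∧ ¬(¬(¬(z ∧ x) ∨ ¬w) ∨ (z ∧ x ∨ w) ∧ z ∧ x ∨ ¬z ∧ x))
= ¬¬(x ∧ ¬(¬(¬(z ∧ x) ∨ ¬w) ∨ z ∧ x ∨ ¬z ∧ x))   (absorption)
= ¬¬(x ∧ ¬(z ∧ x ∧ w ∨ z ∧ x ∨ ¬z ∧ x))   (De Morgan)
= ¬¬(x ∧ ¬(z ∧ x ∨ ¬z ∧ x))   (absorption)
= ¬¬(x ∧ ¬x)   (distribution)
= x ∧ ¬x   (double negation)
= False   (complement)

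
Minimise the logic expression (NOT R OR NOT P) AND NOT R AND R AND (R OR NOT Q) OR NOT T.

NOT T

(NOT R OR NOT P) AND NOT R AND R AND (R OR NOT Q) OR NOT T
= (NOT R OR NOT P) AND NOT R AND R OR NOT T   [absorption]
= NOT R AND R OR NOT T   [absorption]
= NOT T   [complement / identity]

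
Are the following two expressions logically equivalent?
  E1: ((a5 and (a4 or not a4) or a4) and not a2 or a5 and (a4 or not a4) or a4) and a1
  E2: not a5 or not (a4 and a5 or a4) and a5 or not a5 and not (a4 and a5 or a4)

E1: ((a5 and (a4 or not a4) or a4) and not a2 or a5 and (a4 or not a4) or a4) and a1
    = (a5 and (a4 or not a4) or a4) and a1   [absorption]
    = (a5 or a4) and a1   [complement / identity]
E2: not a5 or not (a4 and a5 or a4) and a5 or not a5 and not (a4 and a5 or a4)
    = not a5 or not (a4 and a5 or a4)   [distribution]
    = not a5 or not a4   [absorption]
These differ: at a1=0, a2=1, a4=0, a5=0, E1 = 0 but E2 = 1.

No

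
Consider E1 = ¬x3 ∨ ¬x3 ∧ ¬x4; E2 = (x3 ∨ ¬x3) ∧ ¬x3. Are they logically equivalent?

E1: ¬x3 ∨ ¬x3 ∧ ¬x4
    = ¬x3
E2: (x3 ∨ ¬x3) ∧ ¬x3
    = ¬x3
Both reduce to ¬x3, so they are equivalent.

Yes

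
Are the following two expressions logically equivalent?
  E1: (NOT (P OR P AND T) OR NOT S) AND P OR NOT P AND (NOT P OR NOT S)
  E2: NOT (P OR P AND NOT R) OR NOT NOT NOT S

E1: (NOT (P OR P AND T) OR NOT S) AND P OR NOT P AND (NOT P OR NOT S)
    = (NOT P OR NOT S) AND P OR NOT P AND (NOT P OR NOT S)   (absorption)
    = NOT P OR NOT S   (distribution)
E2: NOT (P OR P AND NOT R) OR NOT NOT NOT S
    = NOT P OR NOT NOT NOT S   (absorption)
    = NOT P OR NOT S   (double negation)
Both reduce to NOT P OR NOT S, so they are equivalent.

Yes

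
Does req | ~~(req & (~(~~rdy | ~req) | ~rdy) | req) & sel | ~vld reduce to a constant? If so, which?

req | ~~(req & (~(~~rdy | ~req) | ~rdy) | req) & sel | ~vld
= req | (req & (~(~~rdy | ~req) | ~rdy) | req) & sel | ~vld
= req | (req & (~rdy & req | ~rdy) | req) & sel | ~vld
= req | (req & ~rdy | req) & sel | ~vld
= req | req & sel | ~vld
= req | ~vld
This depends on req, vld, so it is not a constant.

no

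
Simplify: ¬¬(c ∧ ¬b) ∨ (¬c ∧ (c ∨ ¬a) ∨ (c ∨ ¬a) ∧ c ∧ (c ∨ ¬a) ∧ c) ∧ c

c

¬¬(c ∧ ¬b) ∨ (¬c ∧ (c ∨ ¬a) ∨ (c ∨ ¬a) ∧ c ∧ (c ∨ ¬a) ∧ c) ∧ c
= ¬¬(c ∧ ¬b) ∨ (¬c ∧ (c ∨ ¬a) ∨ (c ∨ ¬a) ∧ c) ∧ c   — idempotence
= c ∧ ¬b ∨ (¬c ∧ (c ∨ ¬a) ∨ (c ∨ ¬a) ∧ c) ∧ c   — double negation
= c ∧ ¬b ∨ (c ∨ ¬a) ∧ c   — distribution
= c ∧ ¬b ∨ c   — absorption
= c   — absorption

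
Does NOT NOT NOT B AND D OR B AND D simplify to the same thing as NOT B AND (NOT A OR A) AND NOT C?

E1: NOT NOT NOT B AND D OR B AND D
    = NOT B AND D OR B AND D   (double negation)
    = D   (distribution)
E2: NOT B AND (NOT A OR A) AND NOT C
    = NOT B AND NOT C   (complement / identity)
These differ: at A=0, B=1, C=0, D=1, E1 = 1 but E2 = 0.

No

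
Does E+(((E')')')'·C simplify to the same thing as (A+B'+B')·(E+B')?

E1: E+(((E')')')'·C
    = E+(E')'·C   (double negation)
    = E+E·C   (double negation)
    = E   (absorption)
E2: (A+B'+B')·(E+B')
    = (A+B')·(E+B')   (idempotence)
    = B'+A·E   (distribution)
These differ: at A=0, B=0, C=0, E=0, E1 = 0 but E2 = 1.

No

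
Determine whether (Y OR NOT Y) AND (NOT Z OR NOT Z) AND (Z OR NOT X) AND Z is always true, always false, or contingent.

always false

(Y OR NOT Y) AND (NOT Z OR NOT Z) AND (Z OR NOT X) AND Z
= (Y OR NOT Y) AND NOT Z AND (Z OR NOT X) AND Z   (idempotence)
= (Y OR NOT Y) AND NOT Z AND Z   (absorption)
= NOT Z AND Z   (complement / identity)
= FALSE   (complement)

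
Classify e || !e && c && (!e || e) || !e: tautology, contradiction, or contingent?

e || !e && c && (!e || e) || !e
= e || !e && c || !e
= e || !e
= true

tautology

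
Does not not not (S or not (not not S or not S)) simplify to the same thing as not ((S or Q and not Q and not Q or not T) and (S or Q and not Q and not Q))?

E1: not not not (S or not (not not S or not S))
    = not not not (S or not S and S)   [De Morgan]
    = not (S or not S and S)   [double negation]
    = not S   [complement / identity]
E2: not ((S or Q and not Q and not Q or not T) and (S or Q and not Q and not Q))
    = not (S or Q and not Q and not Q)   [absorption]
    = not (S or Q and not Q)   [idempotence]
    = not S   [complement / identity]
Both reduce to not S, so they are equivalent.

Yes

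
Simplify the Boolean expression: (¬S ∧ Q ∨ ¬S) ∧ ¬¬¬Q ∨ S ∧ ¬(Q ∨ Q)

(¬S ∧ Q ∨ ¬S) ∧ ¬¬¬Q ∨ S ∧ ¬(Q ∨ Q)
= ¬S ∧ ¬¬¬Q ∨ S ∧ ¬(Q ∨ Q)   [absorption]
= ¬S ∧ ¬¬¬Q ∨ S ∧ ¬Q   [idempotence]
= ¬S ∧ ¬Q ∨ S ∧ ¬Q   [double negation]
= ¬Q   [distribution]

¬Q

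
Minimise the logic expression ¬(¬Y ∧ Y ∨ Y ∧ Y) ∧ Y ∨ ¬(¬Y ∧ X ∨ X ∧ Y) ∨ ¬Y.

¬(¬Y ∧ Y ∨ Y ∧ Y) ∧ Y ∨ ¬(¬Y ∧ X ∨ X ∧ Y) ∨ ¬Y
= ¬Y ∧ Y ∨ ¬(¬Y ∧ X ∨ X ∧ Y) ∨ ¬Y
= ¬(¬Y ∧ X ∨ X ∧ Y) ∨ ¬Y
= ¬X ∨ ¬Y

¬X ∨ ¬Y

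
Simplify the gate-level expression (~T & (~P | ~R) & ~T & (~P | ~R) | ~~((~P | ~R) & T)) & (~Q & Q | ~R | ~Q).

~R | ~P & ~Q

(~T & (~P | ~R) & ~T & (~P | ~R) | ~~((~P | ~R) & T)) & (~Q & Q | ~R | ~Q)
= (~T & (~P | ~R) & ~T & (~P | ~R) | ~~((~P | ~R) & T)) & (~R | ~Q)   [complement / identity]
= (~T & (~P | ~R) | ~~((~P | ~R) & T)) & (~R | ~Q)   [idempotence]
= (~T & (~P | ~R) | (~P | ~R) & T) & (~R | ~Q)   [double negation]
= (~P | ~R) & (~R | ~Q)   [distribution]
= ~R | ~P & ~Q   [distribution]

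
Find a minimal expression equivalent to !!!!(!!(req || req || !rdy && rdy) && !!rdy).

req && rdy

!!!!(!!(req || req || !rdy && rdy) && !!rdy)
= !!!!((req || req || !rdy && rdy) && !!rdy)   (double negation)
= !!((req || req || !rdy && rdy) && !!rdy)   (double negation)
= !!((req || !rdy && rdy) && !!rdy)   (idempotence)
= !!(req && !!rdy)   (complement / identity)
= req && !!rdy   (double negation)
= req && rdy   (double negation)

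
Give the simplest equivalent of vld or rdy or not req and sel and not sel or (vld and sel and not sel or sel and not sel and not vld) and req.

vld or rdy or not req and sel and not sel or (vld and sel and not sel or sel and not sel and not vld) and req
= vld or rdy or not req and sel and not sel or sel and not sel and req   (distribution)
= vld or rdy or sel and not sel   (distribution)
= vld or rdy   (complement / identity)

vld or rdy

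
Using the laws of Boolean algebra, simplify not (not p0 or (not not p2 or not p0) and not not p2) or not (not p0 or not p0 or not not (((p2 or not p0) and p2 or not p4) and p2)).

p0 and not p2

not (not p0 or (not not p2 or not p0) and not not p2) or not (not p0 or not p0 or not not (((p2 or not p0) and p2 or not p4) and p2))
= not (not p0 or (not not p2 or not p0) and not not p2) or not (not p0 or not p0 or not not ((p2 or not p4) and p2))   — absorption
= not (not p0 or not not p2) or not (not p0 or not p0 or not not ((p2 or not p4) and p2))   — absorption
= not (not p0 or not not p2) or not (not p0 or not p0 or not not p2)   — absorption
= not (not p0 or not not p2) or not (not p0 or not not p2)   — idempotence
= not (not p0 or not not p2)   — idempotence
= p0 and not p2   — De Morgan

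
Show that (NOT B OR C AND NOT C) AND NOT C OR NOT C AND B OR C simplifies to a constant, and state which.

TRUE

(NOT B OR C AND NOT C) AND NOT C OR NOT C AND B OR C
= NOT B AND NOT C OR NOT C AND B OR C
= NOT C OR C
= TRUE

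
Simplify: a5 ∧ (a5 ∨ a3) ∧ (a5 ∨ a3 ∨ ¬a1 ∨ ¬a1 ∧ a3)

a5

a5 ∧ (a5 ∨ a3) ∧ (a5 ∨ a3 ∨ ¬a1 ∨ ¬a1 ∧ a3)
= a5 ∧ (a5 ∨ a3) ∧ (a5 ∨ a3 ∨ ¬a1)   — absorption
= a5 ∧ (a5 ∨ a3)   — absorption
= a5   — absorption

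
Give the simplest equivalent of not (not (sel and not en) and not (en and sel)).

sel

not (not (sel and not en) and not (en and sel))
= sel and not en or en and sel   (De Morgan)
= sel   (distribution)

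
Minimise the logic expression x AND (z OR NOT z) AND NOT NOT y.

x AND y

x AND (z OR NOT z) AND NOT NOT y
= x AND NOT NOT y   (complement / identity)
= x AND y   (double negation)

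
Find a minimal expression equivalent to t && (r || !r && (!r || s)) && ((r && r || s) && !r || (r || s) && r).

t && (r || s)

t && (r || !r && (!r || s)) && ((r && r || s) && !r || (r || s) && r)
= t && (r || !r && (!r || s)) && ((r || s) && !r || (r || s) && r)
= t && (r || !r && (!r || s)) && (r || s)
= t && (r || !r) && (r || s)
= t && (r || s)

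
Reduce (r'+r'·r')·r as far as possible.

(r'+r'·r')·r
= (r'+r')·r   (idempotence)
= r'·r   (idempotence)
= 0   (complement)

0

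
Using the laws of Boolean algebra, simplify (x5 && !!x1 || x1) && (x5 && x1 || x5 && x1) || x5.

(x5 && !!x1 || x1) && (x5 && x1 || x5 && x1) || x5
= (x5 && !!x1 || x1) && x5 && x1 || x5   (idempotence)
= (x5 && x1 || x1) && x5 && x1 || x5   (double negation)
= x5 && x1 || x5   (absorption)
= x5   (absorption)

x5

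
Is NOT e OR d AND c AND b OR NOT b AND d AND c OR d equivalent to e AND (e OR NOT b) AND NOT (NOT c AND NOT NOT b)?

E1: NOT e OR d AND c AND b OR NOT b AND d AND c OR d
    = NOT e OR d AND c OR d   [distribution]
    = NOT e OR d   [absorption]
E2: e AND (e OR NOT b) AND NOT (NOT c AND NOT NOT b)
    = e AND NOT (NOT c AND NOT NOT b)   [absorption]
    = e AND (c OR NOT b)   [De Morgan]
These differ: at b=1, c=0, d=1, e=0, E1 = 1 but E2 = 0.

No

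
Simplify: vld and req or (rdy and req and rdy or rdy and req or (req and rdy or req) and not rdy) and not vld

vld and req or (rdy and req and rdy or rdy and req or (req and rdy or req) and not rdy) and not vld
= vld and req or ((req and rdy or req) and rdy or (req and rdy or req) and not rdy) and not vld   [distribution]
= vld and req or (req and rdy or req) and not vld   [distribution]
= vld and req or req and not vld   [absorption]
= req   [distribution]

req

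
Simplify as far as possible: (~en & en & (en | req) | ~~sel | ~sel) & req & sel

req & sel

(~en & en & (en | req) | ~~sel | ~sel) & req & sel
= (~en & en | ~~sel | ~sel) & req & sel
= (~~sel | ~sel) & req & sel
= (sel | ~sel) & req & sel
= req & sel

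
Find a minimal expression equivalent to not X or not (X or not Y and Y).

not X

not X or not (X or not Y and Y)
= not X or not X
= not X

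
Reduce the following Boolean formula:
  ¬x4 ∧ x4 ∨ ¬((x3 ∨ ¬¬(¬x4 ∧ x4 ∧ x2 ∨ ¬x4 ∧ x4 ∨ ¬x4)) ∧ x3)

¬x3

¬x4 ∧ x4 ∨ ¬((x3 ∨ ¬¬(¬x4 ∧ x4 ∧ x2 ∨ ¬x4 ∧ x4 ∨ ¬x4)) ∧ x3)
= ¬x4 ∧ x4 ∨ ¬((x3 ∨ ¬¬(¬x4 ∧ x4 ∨ ¬x4)) ∧ x3)
= ¬((x3 ∨ ¬¬(¬x4 ∧ x4 ∨ ¬x4)) ∧ x3)
= ¬((x3 ∨ ¬¬¬x4) ∧ x3)
= ¬((x3 ∨ ¬x4) ∧ x3)
= ¬x3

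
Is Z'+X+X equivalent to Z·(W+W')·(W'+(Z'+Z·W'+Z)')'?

No

E1: Z'+X+X
    = Z'+X   — idempotence
E2: Z·(W+W')·(W'+(Z'+Z·W'+Z)')'
    = Z·(W+W')·(W'+(Z'+Z)')'   — absorption
    = Z·(W+W')·W·(Z'+Z)   — De Morgan
    = Z·(W+W')·W   — complement / identity
    = Z·W   — complement / identity
These differ: at W=0, X=0, Z=0, E1 = 1 but E2 = 0.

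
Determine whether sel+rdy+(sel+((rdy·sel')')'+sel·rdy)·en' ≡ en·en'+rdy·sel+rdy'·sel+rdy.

Yes

E1: sel+rdy+(sel+((rdy·sel')')'+sel·rdy)·en'
    = sel+rdy+(sel+rdy·sel'+sel·rdy)·en'
    = sel+rdy+(sel+rdy)·en'
    = sel+rdy
E2: en·en'+rdy·sel+rdy'·sel+rdy
    = en·en'+sel+rdy
    = sel+rdy
Both reduce to sel+rdy, so they are equivalent.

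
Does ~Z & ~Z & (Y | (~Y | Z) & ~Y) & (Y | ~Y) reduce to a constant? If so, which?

~Z & ~Z & (Y | (~Y | Z) & ~Y) & (Y | ~Y)
= ~Z & ~Z & (Y | (~Y | Z) & ~Y)
= ~Z & ~Z & (Y | ~Y)
= ~Z & ~Z
= ~Z
This depends on Z, so it is not a constant.

no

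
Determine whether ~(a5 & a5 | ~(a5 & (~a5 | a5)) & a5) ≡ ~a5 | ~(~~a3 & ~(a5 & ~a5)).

E1: ~(a5 & a5 | ~(a5 & (~a5 | a5)) & a5)
    = ~(a5 & a5 | ~a5 & a5)   — complement / identity
    = ~a5   — distribution
E2: ~a5 | ~(~~a3 & ~(a5 & ~a5))
    = ~a5 | ~a3 | a5 & ~a5   — De Morgan
    = ~a5 | ~a3   — complement / identity
These differ: at a3=0, a5=1, E1 = 0 but E2 = 1.

No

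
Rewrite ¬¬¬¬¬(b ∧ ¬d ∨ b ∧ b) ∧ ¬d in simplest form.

¬b ∧ ¬d

¬¬¬¬¬(b ∧ ¬d ∨ b ∧ b) ∧ ¬d
= ¬¬¬(b ∧ ¬d ∨ b ∧ b) ∧ ¬d   [double negation]
= ¬¬¬(b ∧ ¬d ∨ b) ∧ ¬d   [idempotence]
= ¬(b ∧ ¬d ∨ b) ∧ ¬d   [double negation]
= ¬b ∧ ¬d   [absorption]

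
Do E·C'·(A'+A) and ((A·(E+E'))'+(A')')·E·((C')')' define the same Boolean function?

Yes

E1: E·C'·(A'+A)
    = E·C'
E2: ((A·(E+E'))'+(A')')·E·((C')')'
    = ((A·(E+E'))'+A)·E·((C')')'
    = (A'+A)·E·((C')')'
    = (A'+A)·E·C'
    = E·C'
Both reduce to E·C', so they are equivalent.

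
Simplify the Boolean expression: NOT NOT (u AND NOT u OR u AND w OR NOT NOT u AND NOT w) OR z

NOT NOT (u AND NOT u OR u AND w OR NOT NOT u AND NOT w) OR z
= NOT NOT (u AND NOT u OR u AND w OR u AND NOT w) OR z   [double negation]
= NOT NOT (u AND w OR u AND NOT w) OR z   [complement / identity]
= u AND w OR u AND NOT w OR z   [double negation]
= u OR z   [distribution]

u OR z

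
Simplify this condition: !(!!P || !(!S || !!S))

!(!!P || !(!S || !!S))
= !(!!P || S && !S)   — De Morgan
= !(P || S && !S)   — double negation
= !P   — complement / identity

!P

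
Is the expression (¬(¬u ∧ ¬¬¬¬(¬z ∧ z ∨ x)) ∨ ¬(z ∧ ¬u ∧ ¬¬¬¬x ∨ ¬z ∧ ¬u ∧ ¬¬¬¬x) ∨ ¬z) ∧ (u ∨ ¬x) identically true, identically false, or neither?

neither

(¬(¬u ∧ ¬¬¬¬(¬z ∧ z ∨ x)) ∨ ¬(z ∧ ¬u ∧ ¬¬¬¬x ∨ ¬z ∧ ¬u ∧ ¬¬¬¬x) ∨ ¬z) ∧ (u ∨ ¬x)
= (¬(¬u ∧ ¬¬¬¬x) ∨ ¬(z ∧ ¬u ∧ ¬¬¬¬x ∨ ¬z ∧ ¬u ∧ ¬¬¬¬x) ∨ ¬z) ∧ (u ∨ ¬x)   [complement / identity]
= (¬(¬u ∧ ¬¬¬¬x) ∨ ¬(¬u ∧ ¬¬¬¬x) ∨ ¬z) ∧ (u ∨ ¬x)   [distribution]
= (¬(¬u ∧ ¬¬¬¬x) ∨ ¬z) ∧ (u ∨ ¬x)   [idempotence]
= (¬(¬u ∧ ¬¬x) ∨ ¬z) ∧ (u ∨ ¬x)   [double negation]
= (u ∨ ¬x ∨ ¬z) ∧ (u ∨ ¬x)   [De Morgan]
= u ∨ ¬x   [absorption]
This depends on u, x, so it is not a constant.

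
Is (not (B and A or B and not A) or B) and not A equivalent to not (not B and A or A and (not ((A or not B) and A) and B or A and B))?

Yes

E1: (not (B and A or B and not A) or B) and not A
    = (not B or B) and not A   (distribution)
    = not A   (complement / identity)
E2: not (not B and A or A and (not ((A or not B) and A) and B or A and B))
    = not (not B and A or A and (not A and B or A and B))   (absorption)
    = not (not B and A or A and B)   (distribution)
    = not A   (distribution)
Both reduce to not A, so they are equivalent.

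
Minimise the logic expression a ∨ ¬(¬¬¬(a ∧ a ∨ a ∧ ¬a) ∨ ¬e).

a

a ∨ ¬(¬¬¬(a ∧ a ∨ a ∧ ¬a) ∨ ¬e)
= a ∨ ¬(¬¬¬a ∨ ¬e)
= a ∨ ¬(¬a ∨ ¬e)
= a ∨ a ∧ e
= a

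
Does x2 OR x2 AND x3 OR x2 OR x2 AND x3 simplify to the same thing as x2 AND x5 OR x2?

E1: x2 OR x2 AND x3 OR x2 OR x2 AND x3
    = x2 OR x2 AND x3   [idempotence]
    = x2   [absorption]
E2: x2 AND x5 OR x2
    = x2   [absorption]
Both reduce to x2, so they are equivalent.

Yes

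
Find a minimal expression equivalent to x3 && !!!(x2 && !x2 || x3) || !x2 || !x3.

x3 && !!!(x2 && !x2 || x3) || !x2 || !x3
= x3 && !(x2 && !x2 || x3) || !x2 || !x3   (double negation)
= x3 && !x3 || !x2 || !x3   (complement / identity)
= !x2 || !x3   (complement / identity)

!x2 || !x3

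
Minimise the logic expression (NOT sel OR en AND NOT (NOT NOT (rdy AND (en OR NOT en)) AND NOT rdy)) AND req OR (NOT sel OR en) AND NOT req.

(NOT sel OR en AND NOT (NOT NOT (rdy AND (en OR NOT en)) AND NOT rdy)) AND req OR (NOT sel OR en) AND NOT req
= (NOT sel OR en AND NOT (NOT NOT rdy AND NOT rdy)) AND req OR (NOT sel OR en) AND NOT req
= (NOT sel OR en AND (NOT rdy OR rdy)) AND req OR (NOT sel OR en) AND NOT req
= (NOT sel OR en) AND req OR (NOT sel OR en) AND NOT req
= NOT sel OR en

NOT sel OR en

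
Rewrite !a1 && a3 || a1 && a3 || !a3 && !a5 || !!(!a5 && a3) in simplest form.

a3 || !a5

!a1 && a3 || a1 && a3 || !a3 && !a5 || !!(!a5 && a3)
= a3 || !a3 && !a5 || !!(!a5 && a3)   — distribution
= a3 || !a3 && !a5 || !a5 && a3   — double negation
= a3 || !a5   — distribution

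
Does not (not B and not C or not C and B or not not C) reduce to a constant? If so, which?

not (not B and not C or not C and B or not not C)
= not (not C or not not C)   (distribution)
= C and not C   (De Morgan)
= False   (complement)

yes, False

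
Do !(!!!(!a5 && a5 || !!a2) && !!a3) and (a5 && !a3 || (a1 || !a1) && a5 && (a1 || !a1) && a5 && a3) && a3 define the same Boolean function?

No

E1: !(!!!(!a5 && a5 || !!a2) && !!a3)
    = !(!!!(!a5 && a5 || a2) && !!a3)   — double negation
    = !!(!a5 && a5 || a2) || !a3   — De Morgan
    = !!a2 || !a3   — complement / identity
    = a2 || !a3   — double negation
E2: (a5 && !a3 || (a1 || !a1) && a5 && (a1 || !a1) && a5 && a3) && a3
    = (a5 && !a3 || (a1 || !a1) && a5 && a3) && a3   — idempotence
    = (a5 && !a3 || a5 && a3) && a3   — complement / identity
    = a5 && a3   — distribution
These differ: at a1=0, a2=1, a3=0, a5=0, E1 = 1 but E2 = 0.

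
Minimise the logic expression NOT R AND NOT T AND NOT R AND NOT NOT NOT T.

NOT R AND NOT T AND NOT R AND NOT NOT NOT T
= NOT R AND NOT T AND NOT R AND NOT T   [double negation]
= NOT R AND NOT T   [idempotence]

NOT R AND NOT T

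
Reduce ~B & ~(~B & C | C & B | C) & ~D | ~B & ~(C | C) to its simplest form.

~B & ~C

~B & ~(~B & C | C & B | C) & ~D | ~B & ~(C | C)
= ~B & ~(C | C) & ~D | ~B & ~(C | C)   (distribution)
= ~B & ~(C | C)   (absorption)
= ~B & ~C   (idempotence)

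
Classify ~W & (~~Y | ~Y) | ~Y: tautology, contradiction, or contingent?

~W & (~~Y | ~Y) | ~Y
= ~W & (Y | ~Y) | ~Y   [double negation]
= ~W | ~Y   [complement / identity]
This depends on W, Y, so it is not a constant.

contingent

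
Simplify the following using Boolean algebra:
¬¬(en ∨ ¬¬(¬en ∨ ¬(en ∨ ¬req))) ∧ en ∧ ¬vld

¬¬(en ∨ ¬¬(¬en ∨ ¬(en ∨ ¬req))) ∧ en ∧ ¬vld
= (en ∨ ¬¬(¬en ∨ ¬(en ∨ ¬req))) ∧ en ∧ ¬vld
= (en ∨ ¬(en ∧ (en ∨ ¬req))) ∧ en ∧ ¬vld
= (en ∨ ¬en) ∧ en ∧ ¬vld
= en ∧ ¬vld

en ∧ ¬vld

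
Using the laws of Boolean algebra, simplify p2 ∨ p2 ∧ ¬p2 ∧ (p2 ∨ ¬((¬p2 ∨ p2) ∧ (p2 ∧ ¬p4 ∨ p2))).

p2 ∨ p2 ∧ ¬p2 ∧ (p2 ∨ ¬((¬p2 ∨ p2) ∧ (p2 ∧ ¬p4 ∨ p2)))
= p2 ∨ p2 ∧ ¬p2 ∧ (p2 ∨ ¬((¬p2 ∨ p2) ∧ p2))   (absorption)
= p2 ∨ p2 ∧ ¬p2 ∧ (p2 ∨ ¬p2)   (complement / identity)
= p2 ∨ p2 ∧ ¬p2   (complement / identity)
= p2   (complement / identity)

p2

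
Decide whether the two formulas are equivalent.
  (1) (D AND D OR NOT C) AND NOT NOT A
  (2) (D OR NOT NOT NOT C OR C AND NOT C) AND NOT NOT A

E1: (D AND D OR NOT C) AND NOT NOT A
    = (D OR NOT C) AND NOT NOT A   (idempotence)
    = (D OR NOT C) AND A   (double negation)
E2: (D OR NOT NOT NOT C OR C AND NOT C) AND NOT NOT A
    = (D OR NOT C OR C AND NOT C) AND NOT NOT A   (double negation)
    = (D OR NOT C OR C AND NOT C) AND A   (double negation)
    = (D OR NOT C) AND A   (complement / identity)
Both reduce to (D OR NOT C) AND A, so they are equivalent.

Yes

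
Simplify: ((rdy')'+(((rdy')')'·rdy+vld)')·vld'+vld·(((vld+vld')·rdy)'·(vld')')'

((rdy')'+(((rdy')')'·rdy+vld)')·vld'+vld·(((vld+vld')·rdy)'·(vld')')'
= ((rdy')'+(((rdy')')'·rdy+vld)')·vld'+vld·(rdy'·(vld')')'   (complement / identity)
= ((rdy')'+(rdy'·rdy+vld)')·vld'+vld·(rdy'·(vld')')'   (double negation)
= ((rdy')'+(rdy'·rdy+vld)')·vld'+vld·(rdy+vld')   (De Morgan)
= ((rdy')'+vld')·vld'+vld·(rdy+vld')   (complement / identity)
= (rdy+vld')·vld'+vld·(rdy+vld')   (double negation)
= rdy+vld'   (distribution)

rdy+vld'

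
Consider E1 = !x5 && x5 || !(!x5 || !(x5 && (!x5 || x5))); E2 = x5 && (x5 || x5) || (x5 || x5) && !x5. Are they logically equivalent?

E1: !x5 && x5 || !(!x5 || !(x5 && (!x5 || x5)))
    = !x5 && x5 || x5 && x5 && (!x5 || x5)   — De Morgan
    = !x5 && x5 || x5 && x5   — complement / identity
    = x5   — distribution
E2: x5 && (x5 || x5) || (x5 || x5) && !x5
    = x5 || x5   — distribution
    = x5   — idempotence
Both reduce to x5, so they are equivalent.

Yes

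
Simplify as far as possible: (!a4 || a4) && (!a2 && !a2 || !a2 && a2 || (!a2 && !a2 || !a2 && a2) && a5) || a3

!a2 || a3

(!a4 || a4) && (!a2 && !a2 || !a2 && a2 || (!a2 && !a2 || !a2 && a2) && a5) || a3
= (!a4 || a4) && (!a2 && !a2 || !a2 && a2) || a3   — absorption
= (!a4 || a4) && !a2 || a3   — distribution
= !a2 || a3   — complement / identity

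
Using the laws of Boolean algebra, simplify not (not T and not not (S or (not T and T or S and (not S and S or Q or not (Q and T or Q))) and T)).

T or not S

not (not T and not not (S or (not T and T or S and (not S and S or Q or not (Q and T or Q))) and T))
= not (not T and not not (S or S and (not S and S or Q or not (Q and T or Q)) and T))
= not (not T and not not (S or S and (Q or not (Q and T or Q)) and T))
= not (not T and not not (S or S and (Q or not Q) and T))
= not (not T and not not (S or S and T))
= T or not (S or S and T)
= T or not S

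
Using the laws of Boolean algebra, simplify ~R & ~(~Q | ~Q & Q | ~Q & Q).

~R & ~(~Q | ~Q & Q | ~Q & Q)
= ~R & ~(~Q | ~Q & Q)
= ~R & ~~Q
= ~R & Q

~R & Q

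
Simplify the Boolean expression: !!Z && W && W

!!Z && W && W
= Z && W && W
= Z && W

Z && W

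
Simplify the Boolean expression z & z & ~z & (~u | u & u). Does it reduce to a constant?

z & z & ~z & (~u | u & u)
= z & z & ~z & (~u | u)
= z & z & ~z
= z & ~z
= 0

0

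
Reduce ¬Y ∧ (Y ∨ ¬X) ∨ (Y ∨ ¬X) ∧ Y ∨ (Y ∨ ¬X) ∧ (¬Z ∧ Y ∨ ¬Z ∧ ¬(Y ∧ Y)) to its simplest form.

Y ∨ ¬X

¬Y ∧ (Y ∨ ¬X) ∨ (Y ∨ ¬X) ∧ Y ∨ (Y ∨ ¬X) ∧ (¬Z ∧ Y ∨ ¬Z ∧ ¬(Y ∧ Y))
= Y ∨ ¬X ∨ (Y ∨ ¬X) ∧ (¬Z ∧ Y ∨ ¬Z ∧ ¬(Y ∧ Y))
= Y ∨ ¬X ∨ (Y ∨ ¬X) ∧ (¬Z ∧ Y ∨ ¬Z ∧ ¬Y)
= Y ∨ ¬X ∨ (Y ∨ ¬X) ∧ ¬Z
= Y ∨ ¬X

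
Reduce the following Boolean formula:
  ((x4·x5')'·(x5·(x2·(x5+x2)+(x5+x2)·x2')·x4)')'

((x4·x5')'·(x5·(x2·(x5+x2)+(x5+x2)·x2')·x4)')'
= x4·x5'+x5·(x2·(x5+x2)+(x5+x2)·x2')·x4   — De Morgan
= x4·x5'+x5·(x5+x2)·x4   — distribution
= x4·x5'+x5·x4   — absorption
= x4   — distribution

x4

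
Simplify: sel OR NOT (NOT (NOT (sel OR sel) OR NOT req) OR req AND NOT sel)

sel OR NOT (NOT (NOT (sel OR sel) OR NOT req) OR req AND NOT sel)
= sel OR NOT ((sel OR sel) AND req OR req AND NOT sel)   — De Morgan
= sel OR NOT (sel AND req OR req AND NOT sel)   — idempotence
= sel OR NOT ((sel OR NOT sel) AND req)   — distribution
= sel OR NOT req   — complement / identity

sel OR NOT req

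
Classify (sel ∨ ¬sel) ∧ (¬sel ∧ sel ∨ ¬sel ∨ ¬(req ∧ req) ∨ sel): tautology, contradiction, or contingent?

tautology

(sel ∨ ¬sel) ∧ (¬sel ∧ sel ∨ ¬sel ∨ ¬(req ∧ req) ∨ sel)
= ¬sel ∧ (¬sel ∧ sel ∨ ¬sel ∨ ¬(req ∧ req)) ∨ sel   [distribution]
= ¬sel ∧ (¬sel ∨ ¬(req ∧ req)) ∨ sel   [complement / identity]
= ¬sel ∧ (¬sel ∨ ¬req) ∨ sel   [idempotence]
= ¬sel ∨ sel   [absorption]
= True   [complement]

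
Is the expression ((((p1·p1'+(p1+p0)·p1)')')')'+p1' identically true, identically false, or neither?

identically true

((((p1·p1'+(p1+p0)·p1)')')')'+p1'
= ((((p1·p1'+p1)')')')'+p1'   — absorption
= (((p1')')')'+p1'   — complement / identity
= (p1')'+p1'   — double negation
= p1+p1'   — double negation
= 1   — complement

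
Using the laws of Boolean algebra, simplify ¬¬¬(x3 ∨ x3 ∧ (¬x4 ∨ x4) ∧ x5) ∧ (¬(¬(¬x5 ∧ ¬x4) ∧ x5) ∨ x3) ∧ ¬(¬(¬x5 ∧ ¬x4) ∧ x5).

¬x3 ∧ ¬x5

¬¬¬(x3 ∨ x3 ∧ (¬x4 ∨ x4) ∧ x5) ∧ (¬(¬(¬x5 ∧ ¬x4) ∧ x5) ∨ x3) ∧ ¬(¬(¬x5 ∧ ¬x4) ∧ x5)
= ¬¬¬(x3 ∨ x3 ∧ (¬x4 ∨ x4) ∧ x5) ∧ ¬(¬(¬x5 ∧ ¬x4) ∧ x5)   — absorption
= ¬¬¬(x3 ∨ x3 ∧ x5) ∧ ¬(¬(¬x5 ∧ ¬x4) ∧ x5)   — complement / identity
= ¬¬¬(x3 ∨ x3 ∧ x5) ∧ ¬((x5 ∨ x4) ∧ x5)   — De Morgan
= ¬(x3 ∨ x3 ∧ x5) ∧ ¬((x5 ∨ x4) ∧ x5)   — double negation
= ¬x3 ∧ ¬((x5 ∨ x4) ∧ x5)   — absorption
= ¬x3 ∧ ¬x5   — absorption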